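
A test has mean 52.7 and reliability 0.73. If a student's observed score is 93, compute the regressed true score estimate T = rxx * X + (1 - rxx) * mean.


T_est = rxx * X + (1 - rxx) * mean
T_est = 0.73 * 93 + 0.27 * 52.7
T_est = 67.89 + 14.229
T_est = 82.119

82.119


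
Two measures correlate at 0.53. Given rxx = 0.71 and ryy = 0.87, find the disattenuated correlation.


r_corrected = rxy / sqrt(rxx * ryy)
= 0.53 / sqrt(0.71 * 0.87)
= 0.53 / sqrt(0.6177)
= 0.53 / 0.785939
r_corrected = 0.6744

0.6744


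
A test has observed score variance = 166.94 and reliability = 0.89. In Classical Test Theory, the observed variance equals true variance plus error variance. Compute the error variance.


var_true = rxx * var_obs = 0.89 * 166.94 = 148.5766
var_error = var_obs - var_true
var_error = 166.94 - 148.5766
var_error = 18.3634

18.3634


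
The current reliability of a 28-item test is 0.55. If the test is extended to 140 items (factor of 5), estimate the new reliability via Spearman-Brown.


r_new = (n * rxx) / (1 + (n-1) * rxx)
r_new = (5 * 0.55) / (1 + 4 * 0.55)
r_new = 2.75 / 3.2
r_new = 0.8594

0.8594


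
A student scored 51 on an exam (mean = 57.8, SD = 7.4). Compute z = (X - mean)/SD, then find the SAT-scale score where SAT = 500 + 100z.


z = (X - mean) / SD = (51 - 57.8) / 7.4
z = -6.8 / 7.4
z = -0.9189
SAT-scale = SAT = 500 + 100z
Carry z at full precision (z = -6.8 / 7.4) into the conversion:
SAT-scale = 500 + 100 * (-6.8 / 7.4) = 500 + -680 / 7.4
SAT-scale = 500 + -91.8919
SAT-scale = 408.1081

408.1081


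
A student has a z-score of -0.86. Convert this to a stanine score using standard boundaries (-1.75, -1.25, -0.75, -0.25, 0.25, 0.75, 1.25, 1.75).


Stanine boundaries: [-1.75, -1.25, -0.75, -0.25, 0.25, 0.75, 1.25, 1.75]
z = -0.86
Check each boundary:
  z >= -1.75 -> could be stanine 2
  z >= -1.25 -> could be stanine 3
  z < -0.75
  z < -0.25
  z < 0.25
  z < 0.75
  z < 1.25
  z < 1.75
Highest qualifying boundary gives stanine = 3

3


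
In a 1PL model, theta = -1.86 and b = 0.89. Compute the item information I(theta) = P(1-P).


P = 1/(1+exp(-(-1.86-0.89))) = 0.0601
I = P*(1-P) = 0.0601 * 0.9399
I = 0.0565

0.0565


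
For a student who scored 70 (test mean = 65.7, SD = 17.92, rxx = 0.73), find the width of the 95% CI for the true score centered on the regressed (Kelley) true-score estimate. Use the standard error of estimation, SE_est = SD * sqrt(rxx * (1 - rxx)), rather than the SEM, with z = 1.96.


True score estimate = 0.73*70 + 0.27*65.7 = 68.839
SE_est = SD * sqrt(rxx * (1 - rxx)) = 17.92 * sqrt(0.73 * 0.27) = 17.92 * sqrt(0.1971) = 7.955753
CI = T_est +/- z * SE_est, so width = 2 * z * SE_est = 2 * 1.96 * 7.955753
Width = 31.1866

31.1866


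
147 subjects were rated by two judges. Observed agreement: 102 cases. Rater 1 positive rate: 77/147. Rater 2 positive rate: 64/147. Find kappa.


P_o = 102/147 = 0.693878
P_e = (77*64 + 70*83) / 21609 = 0.496923
kappa = (P_o - P_e) / (1 - P_e)
kappa = (0.693878 - 0.496923) / (1 - 0.496923)
kappa = 0.3915

0.3915


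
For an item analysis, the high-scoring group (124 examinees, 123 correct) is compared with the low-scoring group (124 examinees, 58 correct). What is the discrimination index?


p_upper = 123/124 = 0.9919
p_lower = 58/124 = 0.4677
D = 0.9919 - 0.4677 = 0.5242

0.5242


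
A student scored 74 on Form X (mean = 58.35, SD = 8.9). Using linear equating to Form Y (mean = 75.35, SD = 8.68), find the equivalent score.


slope = SD_Y / SD_X = 8.68 / 8.9 ~ 0.9753
intercept = mean_Y - slope * mean_X = 75.35 - (8.68 / 8.9) * 58.35 ~ 18.4424
Y = slope * X + intercept. To avoid rounding drift from the rounded slope/intercept, evaluate the equivalent form Y = mean_Y + SD_Y * (X - mean_X) / SD_X at full precision:
Y = 75.35 + 8.68 * (74 - 58.35) / 8.9
Y = 75.35 + 8.68 * 15.65 / 8.9
Y = 75.35 + 135.842 / 8.9
Y = 75.35 + 15.2631
Y = 90.6131

90.6131


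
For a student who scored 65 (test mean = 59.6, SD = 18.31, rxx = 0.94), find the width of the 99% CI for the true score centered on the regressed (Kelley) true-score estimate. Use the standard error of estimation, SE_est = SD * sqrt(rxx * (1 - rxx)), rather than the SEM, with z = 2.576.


True score estimate = 0.94*65 + 0.06*59.6 = 64.676
SE_est = SD * sqrt(rxx * (1 - rxx)) = 18.31 * sqrt(0.94 * 0.06) = 18.31 * sqrt(0.0564) = 4.348384
CI = T_est +/- z * SE_est, so width = 2 * z * SE_est = 2 * 2.576 * 4.348384
Width = 22.4029

22.4029


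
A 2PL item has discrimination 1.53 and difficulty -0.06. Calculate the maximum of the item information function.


For 2PL, max info at theta = b = -0.06
I_max = a^2 / 4 = 1.53^2 / 4
= 2.3409 / 4
I_max = 0.5852

0.5852


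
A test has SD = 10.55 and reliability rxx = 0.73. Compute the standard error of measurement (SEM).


SEM = SD * sqrt(1 - rxx)
SEM = 10.55 * sqrt(1 - 0.73)
SEM = 10.55 * sqrt(0.27) = 10.55 * 0.519615
SEM = 5.4819

5.4819


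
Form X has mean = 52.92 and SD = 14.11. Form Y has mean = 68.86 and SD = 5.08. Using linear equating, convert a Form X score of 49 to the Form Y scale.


slope = SD_Y / SD_X = 5.08 / 14.11 ~ 0.36
intercept = mean_Y - slope * mean_X = 68.86 - (5.08 / 14.11) * 52.92 ~ 49.8073
Y = slope * X + intercept. To avoid rounding drift from the rounded slope/intercept, evaluate the equivalent form Y = mean_Y + SD_Y * (X - mean_X) / SD_X at full precision:
Y = 68.86 + 5.08 * (49 - 52.92) / 14.11
Y = 68.86 - 5.08 * 3.92 / 14.11
Y = 68.86 - 19.9136 / 14.11
Y = 68.86 - 1.4113
Y = 67.4487

67.4487


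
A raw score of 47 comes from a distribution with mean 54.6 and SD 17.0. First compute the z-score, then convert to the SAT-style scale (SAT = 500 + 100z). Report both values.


z = (X - mean) / SD = (47 - 54.6) / 17.0
z = -7.6 / 17.0
z = -0.4471
SAT-scale = SAT = 500 + 100z
Carry z at full precision (z = -7.6 / 17.0) into the conversion:
SAT-scale = 500 + 100 * (-7.6 / 17.0) = 500 + -760 / 17.0
SAT-scale = 500 + -44.7059
SAT-scale = 455.2941

455.2941


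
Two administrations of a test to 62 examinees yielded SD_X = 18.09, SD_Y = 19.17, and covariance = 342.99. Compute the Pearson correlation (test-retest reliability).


r = cov(X,Y) / (SD_X * SD_Y)
r = 342.99 / (18.09 * 19.17)
r = 342.99 / 346.7853
r = 0.9891

0.9891


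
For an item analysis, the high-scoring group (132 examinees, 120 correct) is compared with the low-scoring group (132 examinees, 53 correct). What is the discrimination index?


p_upper = 120/132 = 0.9091
p_lower = 53/132 = 0.4015
D = 0.9091 - 0.4015 = 0.5076

0.5076


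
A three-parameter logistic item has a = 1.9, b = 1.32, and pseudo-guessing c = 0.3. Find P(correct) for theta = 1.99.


logit = 1.9*(1.99 - 1.32) = 1.273
P* = 1/(1 + exp(-1.273)) = 0.7813
P = 0.3 + (1 - 0.3) * 0.7813
P = 0.8469

0.8469


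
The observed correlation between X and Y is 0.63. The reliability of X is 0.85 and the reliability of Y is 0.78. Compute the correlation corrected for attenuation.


r_corrected = rxy / sqrt(rxx * ryy)
= 0.63 / sqrt(0.85 * 0.78)
= 0.63 / sqrt(0.663)
= 0.63 / 0.814248
r_corrected = 0.7737

0.7737


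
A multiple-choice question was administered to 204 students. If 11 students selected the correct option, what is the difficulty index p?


Item difficulty p = number correct / total examinees
p = 11 / 204
p = 0.0539

0.0539


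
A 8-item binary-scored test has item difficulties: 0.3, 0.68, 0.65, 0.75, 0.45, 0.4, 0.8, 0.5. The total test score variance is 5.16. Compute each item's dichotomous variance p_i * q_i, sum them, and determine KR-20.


For each item, compute p_i * q_i:
  Item 1: 0.3 * 0.7 = 0.21
  Item 2: 0.68 * 0.32 = 0.2176
  Item 3: 0.65 * 0.35 = 0.2275
  Item 4: 0.75 * 0.25 = 0.1875
  Item 5: 0.45 * 0.55 = 0.2475
  Item 6: 0.4 * 0.6 = 0.24
  Item 7: 0.8 * 0.2 = 0.16
  Item 8: 0.5 * 0.5 = 0.25
Sum(p_i * q_i) = 0.21 + 0.2176 + 0.2275 + 0.1875 + 0.2475 + 0.24 + 0.16 + 0.25 = 1.7401
KR-20 = (k/(k-1)) * (1 - Sum(p_i*q_i) / Var_total)
= (8/7) * (1 - 1.7401/5.16)
= 1.1429 * 0.6628
KR-20 = 0.7575

0.7575


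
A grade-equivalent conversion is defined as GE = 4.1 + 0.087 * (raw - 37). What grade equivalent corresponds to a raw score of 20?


raw - median = 20 - 37 = -17
slope * diff = 0.087 * -17 = -1.479
GE = 4.1 + -1.479
GE = 2.621

2.621


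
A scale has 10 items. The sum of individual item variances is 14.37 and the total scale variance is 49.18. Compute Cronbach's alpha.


alpha = (k/(k-1)) * (1 - sum(si^2)/s_total^2)
= (10/9) * (1 - 14.37/49.18)
alpha = 0.7865

0.7865


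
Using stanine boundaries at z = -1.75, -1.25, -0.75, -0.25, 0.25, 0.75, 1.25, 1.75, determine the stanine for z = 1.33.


Stanine boundaries: [-1.75, -1.25, -0.75, -0.25, 0.25, 0.75, 1.25, 1.75]
z = 1.33
Check each boundary:
  z >= -1.75 -> could be stanine 2
  z >= -1.25 -> could be stanine 3
  z >= -0.75 -> could be stanine 4
  z >= -0.25 -> could be stanine 5
  z >= 0.25 -> could be stanine 6
  z >= 0.75 -> could be stanine 7
  z >= 1.25 -> could be stanine 8
  z < 1.75
Highest qualifying boundary gives stanine = 8

8


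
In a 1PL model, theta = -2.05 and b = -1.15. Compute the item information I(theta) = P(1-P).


P = 1/(1+exp(-(-2.05--1.15))) = 0.2891
I = P*(1-P) = 0.2891 * 0.7109
I = 0.2055

0.2055


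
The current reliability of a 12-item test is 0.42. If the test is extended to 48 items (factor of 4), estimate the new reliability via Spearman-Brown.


r_new = (n * rxx) / (1 + (n-1) * rxx)
r_new = (4 * 0.42) / (1 + 3 * 0.42)
r_new = 1.68 / 2.26
r_new = 0.7434

0.7434


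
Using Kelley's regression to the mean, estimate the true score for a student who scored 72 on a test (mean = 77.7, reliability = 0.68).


T_est = rxx * X + (1 - rxx) * mean
T_est = 0.68 * 72 + 0.32 * 77.7
T_est = 48.96 + 24.864
T_est = 73.824

73.824


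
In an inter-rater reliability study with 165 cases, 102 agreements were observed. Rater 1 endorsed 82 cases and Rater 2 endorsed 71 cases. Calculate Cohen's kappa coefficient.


P_o = 102/165 = 0.618182
P_e = (82*71 + 83*94) / 27225 = 0.500422
kappa = (P_o - P_e) / (1 - P_e)
kappa = (0.618182 - 0.500422) / (1 - 0.500422)
kappa = 0.2357

0.2357


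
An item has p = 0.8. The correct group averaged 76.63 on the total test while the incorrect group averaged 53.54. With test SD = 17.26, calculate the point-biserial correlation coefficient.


q = 1 - p = 0.2
rpb = ((M1 - M0) / SD) * sqrt(p * q)
rpb = ((76.63 - 53.54) / 17.26) * sqrt(0.8 * 0.2)
rpb = 0.5351

0.5351


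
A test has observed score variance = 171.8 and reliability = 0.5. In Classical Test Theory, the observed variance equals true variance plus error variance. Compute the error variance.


var_true = rxx * var_obs = 0.5 * 171.8 = 85.9
var_error = var_obs - var_true
var_error = 171.8 - 85.9
var_error = 85.9

85.9


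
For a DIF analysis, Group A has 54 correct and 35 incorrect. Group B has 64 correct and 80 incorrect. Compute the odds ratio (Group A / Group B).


Odds_A = 54/35 = 1.5429
Odds_B = 64/80 = 0.8
OR = Odds_A / Odds_B = 1.5429 / 0.8
Exactly, OR = (54 * 80) / (35 * 64) = 4320 / 2240
OR = 1.9286

1.9286


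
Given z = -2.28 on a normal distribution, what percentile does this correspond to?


CDF(z) = 0.5 * (1 + erf(z/sqrt(2)))
erf(-1.6122) = -0.9774
CDF = 0.0113
Percentile rank = 0.0113 * 100 = 1.13

1.13


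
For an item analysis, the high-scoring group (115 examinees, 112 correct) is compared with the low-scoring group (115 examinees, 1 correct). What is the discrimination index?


p_upper = 112/115 = 0.9739
p_lower = 1/115 = 0.0087
D = 0.9739 - 0.0087 = 0.9652

0.9652


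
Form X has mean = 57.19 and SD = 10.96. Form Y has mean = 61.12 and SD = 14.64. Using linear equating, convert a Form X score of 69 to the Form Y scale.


slope = SD_Y / SD_X = 14.64 / 10.96 ~ 1.3358
intercept = mean_Y - slope * mean_X = 61.12 - (14.64 / 10.96) * 57.19 ~ -15.2725
Y = slope * X + intercept. To avoid rounding drift from the rounded slope/intercept, evaluate the equivalent form Y = mean_Y + SD_Y * (X - mean_X) / SD_X at full precision:
Y = 61.12 + 14.64 * (69 - 57.19) / 10.96
Y = 61.12 + 14.64 * 11.81 / 10.96
Y = 61.12 + 172.8984 / 10.96
Y = 61.12 + 15.7754
Y = 76.8954

76.8954


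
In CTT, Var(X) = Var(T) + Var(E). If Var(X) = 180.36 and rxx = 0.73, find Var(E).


var_true = rxx * var_obs = 0.73 * 180.36 = 131.6628
var_error = var_obs - var_true
var_error = 180.36 - 131.6628
var_error = 48.6972

48.6972


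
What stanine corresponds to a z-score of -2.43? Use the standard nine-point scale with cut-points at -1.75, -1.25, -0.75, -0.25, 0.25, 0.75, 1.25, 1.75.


Stanine boundaries: [-1.75, -1.25, -0.75, -0.25, 0.25, 0.75, 1.25, 1.75]
z = -2.43
Check each boundary:
  z < -1.75
  z < -1.25
  z < -0.75
  z < -0.25
  z < 0.25
  z < 0.75
  z < 1.25
  z < 1.75
Highest qualifying boundary gives stanine = 1

1


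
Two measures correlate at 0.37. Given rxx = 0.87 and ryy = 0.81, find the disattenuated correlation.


r_corrected = rxy / sqrt(rxx * ryy)
= 0.37 / sqrt(0.87 * 0.81)
= 0.37 / sqrt(0.7047)
= 0.37 / 0.839464
r_corrected = 0.4408

0.4408


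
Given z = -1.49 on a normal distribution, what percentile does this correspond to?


CDF(z) = 0.5 * (1 + erf(z/sqrt(2)))
erf(-1.0536) = -0.8638
CDF = 0.0681
Percentile rank = 0.0681 * 100 = 6.81

6.81


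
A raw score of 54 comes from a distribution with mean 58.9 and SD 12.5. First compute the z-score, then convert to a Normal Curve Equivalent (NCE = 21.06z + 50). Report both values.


z = (X - mean) / SD = (54 - 58.9) / 12.5
z = -4.9 / 12.5
z = -0.392
NCE = NCE = 21.06z + 50
Carry z at full precision (z = -4.9 / 12.5) into the conversion:
NCE = 21.06 * (-4.9 / 12.5) + 50 = -103.194 / 12.5 + 50
NCE = -8.2555 + 50
NCE = 41.7445

41.7445


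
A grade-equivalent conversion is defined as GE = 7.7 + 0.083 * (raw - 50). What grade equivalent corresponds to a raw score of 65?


raw - median = 65 - 50 = 15
slope * diff = 0.083 * 15 = 1.245
GE = 7.7 + 1.245
GE = 8.945

8.945


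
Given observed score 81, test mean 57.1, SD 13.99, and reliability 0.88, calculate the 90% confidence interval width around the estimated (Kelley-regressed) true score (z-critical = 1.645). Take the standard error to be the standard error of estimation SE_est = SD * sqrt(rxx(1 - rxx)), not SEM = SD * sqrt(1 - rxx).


True score estimate = 0.88*81 + 0.12*57.1 = 78.132
SE_est = SD * sqrt(rxx * (1 - rxx)) = 13.99 * sqrt(0.88 * 0.12) = 13.99 * sqrt(0.1056) = 4.546212
CI = T_est +/- z * SE_est, so width = 2 * z * SE_est = 2 * 1.645 * 4.546212
Width = 14.957

14.957


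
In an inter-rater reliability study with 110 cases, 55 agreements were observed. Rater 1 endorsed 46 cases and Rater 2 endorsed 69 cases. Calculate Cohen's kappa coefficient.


P_o = 55/110 = 0.5
P_e = (46*69 + 64*41) / 12100 = 0.479174
kappa = (P_o - P_e) / (1 - P_e)
kappa = (0.5 - 0.479174) / (1 - 0.479174)
kappa = 0.04

0.04


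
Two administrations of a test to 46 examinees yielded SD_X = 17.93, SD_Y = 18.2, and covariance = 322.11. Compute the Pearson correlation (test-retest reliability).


r = cov(X,Y) / (SD_X * SD_Y)
r = 322.11 / (17.93 * 18.2)
r = 322.11 / 326.326
r = 0.9871

0.9871


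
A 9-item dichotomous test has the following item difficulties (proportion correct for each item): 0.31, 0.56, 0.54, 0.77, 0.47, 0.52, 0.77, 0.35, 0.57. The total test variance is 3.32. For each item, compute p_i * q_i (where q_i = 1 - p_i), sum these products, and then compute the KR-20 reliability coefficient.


For each item, compute p_i * q_i:
  Item 1: 0.31 * 0.69 = 0.2139
  Item 2: 0.56 * 0.44 = 0.2464
  Item 3: 0.54 * 0.46 = 0.2484
  Item 4: 0.77 * 0.23 = 0.1771
  Item 5: 0.47 * 0.53 = 0.2491
  Item 6: 0.52 * 0.48 = 0.2496
  Item 7: 0.77 * 0.23 = 0.1771
  Item 8: 0.35 * 0.65 = 0.2275
  Item 9: 0.57 * 0.43 = 0.2451
Sum(p_i * q_i) = 0.2139 + 0.2464 + 0.2484 + 0.1771 + 0.2491 + 0.2496 + 0.1771 + 0.2275 + 0.2451 = 2.0342
KR-20 = (k/(k-1)) * (1 - Sum(p_i*q_i) / Var_total)
= (9/8) * (1 - 2.0342/3.32)
= 1.125 * 0.3873
KR-20 = 0.4357

0.4357


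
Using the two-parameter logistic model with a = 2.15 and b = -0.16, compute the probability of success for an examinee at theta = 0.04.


a*(theta - b) = 2.15 * (0.04 - -0.16) = 0.43
exp(-0.43) = 0.6505
P = 1 / (1 + 0.6505)
P = 0.6059

0.6059


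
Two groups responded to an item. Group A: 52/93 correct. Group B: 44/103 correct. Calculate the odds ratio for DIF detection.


Odds_A = 52/41 = 1.2683
Odds_B = 44/59 = 0.7458
OR = Odds_A / Odds_B = 1.2683 / 0.7458
Exactly, OR = (52 * 59) / (41 * 44) = 3068 / 1804
OR = 1.7007

1.7007


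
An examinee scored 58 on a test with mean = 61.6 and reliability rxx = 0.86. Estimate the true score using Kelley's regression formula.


T_est = rxx * X + (1 - rxx) * mean
T_est = 0.86 * 58 + 0.14 * 61.6
T_est = 49.88 + 8.624
T_est = 58.504

58.504


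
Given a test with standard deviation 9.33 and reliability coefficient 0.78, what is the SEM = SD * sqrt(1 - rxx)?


SEM = SD * sqrt(1 - rxx)
SEM = 9.33 * sqrt(1 - 0.78)
SEM = 9.33 * sqrt(0.22) = 9.33 * 0.469042
SEM = 4.3762

4.3762


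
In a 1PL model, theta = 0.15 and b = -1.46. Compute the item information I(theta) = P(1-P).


P = 1/(1+exp(-(0.15--1.46))) = 0.8334
I = P*(1-P) = 0.8334 * 0.1666
I = 0.1388

0.1388


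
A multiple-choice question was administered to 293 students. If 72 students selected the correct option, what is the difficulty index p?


Item difficulty p = number correct / total examinees
p = 72 / 293
p = 0.2457

0.2457


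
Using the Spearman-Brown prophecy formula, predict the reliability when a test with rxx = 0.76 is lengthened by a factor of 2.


r_new = (n * rxx) / (1 + (n-1) * rxx)
r_new = (2 * 0.76) / (1 + 1 * 0.76)
r_new = 1.52 / 1.76
r_new = 0.8636

0.8636


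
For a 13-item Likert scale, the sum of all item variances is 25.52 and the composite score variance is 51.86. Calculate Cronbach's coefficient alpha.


alpha = (k/(k-1)) * (1 - sum(si^2)/s_total^2)
= (13/12) * (1 - 25.52/51.86)
alpha = 0.5502

0.5502


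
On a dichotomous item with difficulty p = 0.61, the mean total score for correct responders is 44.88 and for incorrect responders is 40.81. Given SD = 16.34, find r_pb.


q = 1 - p = 0.39
rpb = ((M1 - M0) / SD) * sqrt(p * q)
rpb = ((44.88 - 40.81) / 16.34) * sqrt(0.61 * 0.39)
rpb = 0.1215

0.1215


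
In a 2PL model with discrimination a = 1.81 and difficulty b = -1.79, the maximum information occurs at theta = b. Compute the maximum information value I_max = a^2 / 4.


For 2PL, max info at theta = b = -1.79
I_max = a^2 / 4 = 1.81^2 / 4
= 3.2761 / 4
I_max = 0.819

0.819


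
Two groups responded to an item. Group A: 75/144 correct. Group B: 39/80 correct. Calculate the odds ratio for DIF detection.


Odds_A = 75/69 = 1.087
Odds_B = 39/41 = 0.9512
OR = Odds_A / Odds_B = 1.087 / 0.9512
Exactly, OR = (75 * 41) / (69 * 39) = 3075 / 2691
OR = 1.1427

1.1427


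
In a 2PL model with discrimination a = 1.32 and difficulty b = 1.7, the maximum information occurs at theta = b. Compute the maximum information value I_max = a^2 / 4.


For 2PL, max info at theta = b = 1.7
I_max = a^2 / 4 = 1.32^2 / 4
= 1.7424 / 4
I_max = 0.4356

0.4356


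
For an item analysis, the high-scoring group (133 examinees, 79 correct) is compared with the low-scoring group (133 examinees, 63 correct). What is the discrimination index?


p_upper = 79/133 = 0.594
p_lower = 63/133 = 0.4737
D = 0.594 - 0.4737 = 0.1203

0.1203


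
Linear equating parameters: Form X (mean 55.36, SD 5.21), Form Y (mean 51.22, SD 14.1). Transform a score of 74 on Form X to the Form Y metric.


slope = SD_Y / SD_X = 14.1 / 5.21 ~ 2.7063
intercept = mean_Y - slope * mean_X = 51.22 - (14.1 / 5.21) * 55.36 ~ -98.6026
Y = slope * X + intercept. To avoid rounding drift from the rounded slope/intercept, evaluate the equivalent form Y = mean_Y + SD_Y * (X - mean_X) / SD_X at full precision:
Y = 51.22 + 14.1 * (74 - 55.36) / 5.21
Y = 51.22 + 14.1 * 18.64 / 5.21
Y = 51.22 + 262.824 / 5.21
Y = 51.22 + 50.4461
Y = 101.6661

101.6661


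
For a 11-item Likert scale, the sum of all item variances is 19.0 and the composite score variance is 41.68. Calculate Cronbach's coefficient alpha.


alpha = (k/(k-1)) * (1 - sum(si^2)/s_total^2)
= (11/10) * (1 - 19.0/41.68)
alpha = 0.5986

0.5986


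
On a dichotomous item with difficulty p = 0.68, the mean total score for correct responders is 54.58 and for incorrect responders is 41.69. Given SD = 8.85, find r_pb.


q = 1 - p = 0.32
rpb = ((M1 - M0) / SD) * sqrt(p * q)
rpb = ((54.58 - 41.69) / 8.85) * sqrt(0.68 * 0.32)
rpb = 0.6794

0.6794


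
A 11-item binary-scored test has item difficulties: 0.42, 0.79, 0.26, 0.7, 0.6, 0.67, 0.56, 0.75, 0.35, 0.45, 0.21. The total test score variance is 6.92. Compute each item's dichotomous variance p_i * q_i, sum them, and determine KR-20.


For each item, compute p_i * q_i:
  Item 1: 0.42 * 0.58 = 0.2436
  Item 2: 0.79 * 0.21 = 0.1659
  Item 3: 0.26 * 0.74 = 0.1924
  Item 4: 0.7 * 0.3 = 0.21
  Item 5: 0.6 * 0.4 = 0.24
  Item 6: 0.67 * 0.33 = 0.2211
  Item 7: 0.56 * 0.44 = 0.2464
  Item 8: 0.75 * 0.25 = 0.1875
  Item 9: 0.35 * 0.65 = 0.2275
  Item 10: 0.45 * 0.55 = 0.2475
  Item 11: 0.21 * 0.79 = 0.1659
Sum(p_i * q_i) = 0.2436 + 0.1659 + 0.1924 + 0.21 + 0.24 + 0.2211 + 0.2464 + 0.1875 + 0.2275 + 0.2475 + 0.1659 = 2.3478
KR-20 = (k/(k-1)) * (1 - Sum(p_i*q_i) / Var_total)
= (11/10) * (1 - 2.3478/6.92)
= 1.1 * 0.6607
KR-20 = 0.7268

0.7268


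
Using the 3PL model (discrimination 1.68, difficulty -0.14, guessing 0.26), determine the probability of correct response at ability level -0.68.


logit = 1.68*(-0.68 - -0.14) = -0.9072
P* = 1/(1 + exp(--0.9072)) = 0.2876
P = 0.26 + (1 - 0.26) * 0.2876
P = 0.4728

0.4728


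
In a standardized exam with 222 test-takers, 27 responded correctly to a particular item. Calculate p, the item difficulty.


Item difficulty p = number correct / total examinees
p = 27 / 222
p = 0.1216

0.1216


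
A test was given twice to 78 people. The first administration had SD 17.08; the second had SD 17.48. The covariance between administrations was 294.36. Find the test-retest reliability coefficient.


r = cov(X,Y) / (SD_X * SD_Y)
r = 294.36 / (17.08 * 17.48)
r = 294.36 / 298.5584
r = 0.9859

0.9859


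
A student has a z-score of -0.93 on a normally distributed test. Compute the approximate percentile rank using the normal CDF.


CDF(z) = 0.5 * (1 + erf(z/sqrt(2)))
erf(-0.6576) = -0.6476
CDF = 0.1762
Percentile rank = 0.1762 * 100 = 17.62

17.62


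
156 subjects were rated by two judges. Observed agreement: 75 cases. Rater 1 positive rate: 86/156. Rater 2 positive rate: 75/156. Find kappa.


P_o = 75/156 = 0.480769
P_e = (86*75 + 70*81) / 24336 = 0.498028
kappa = (P_o - P_e) / (1 - P_e)
kappa = (0.480769 - 0.498028) / (1 - 0.498028)
kappa = -0.0344

-0.0344


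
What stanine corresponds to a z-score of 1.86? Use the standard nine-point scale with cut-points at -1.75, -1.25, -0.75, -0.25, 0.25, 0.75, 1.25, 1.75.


Stanine boundaries: [-1.75, -1.25, -0.75, -0.25, 0.25, 0.75, 1.25, 1.75]
z = 1.86
Check each boundary:
  z >= -1.75 -> could be stanine 2
  z >= -1.25 -> could be stanine 3
  z >= -0.75 -> could be stanine 4
  z >= -0.25 -> could be stanine 5
  z >= 0.25 -> could be stanine 6
  z >= 0.75 -> could be stanine 7
  z >= 1.25 -> could be stanine 8
  z >= 1.75 -> could be stanine 9
Highest qualifying boundary gives stanine = 9

9


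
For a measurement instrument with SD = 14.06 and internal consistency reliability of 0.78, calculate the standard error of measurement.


SEM = SD * sqrt(1 - rxx)
SEM = 14.06 * sqrt(1 - 0.78)
SEM = 14.06 * sqrt(0.22) = 14.06 * 0.469042
SEM = 6.5947

6.5947


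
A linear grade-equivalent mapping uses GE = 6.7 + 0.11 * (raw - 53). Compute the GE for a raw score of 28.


raw - median = 28 - 53 = -25
slope * diff = 0.11 * -25 = -2.75
GE = 6.7 + -2.75
GE = 3.95

3.95


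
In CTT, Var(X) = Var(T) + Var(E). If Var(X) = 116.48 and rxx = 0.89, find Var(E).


var_true = rxx * var_obs = 0.89 * 116.48 = 103.6672
var_error = var_obs - var_true
var_error = 116.48 - 103.6672
var_error = 12.8128

12.8128


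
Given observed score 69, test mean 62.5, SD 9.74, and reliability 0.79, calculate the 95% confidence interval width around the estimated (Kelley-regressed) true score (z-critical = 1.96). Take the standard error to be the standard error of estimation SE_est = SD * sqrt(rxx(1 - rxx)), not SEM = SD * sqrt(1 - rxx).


True score estimate = 0.79*69 + 0.21*62.5 = 67.635
SE_est = SD * sqrt(rxx * (1 - rxx)) = 9.74 * sqrt(0.79 * 0.21) = 9.74 * sqrt(0.1659) = 3.967182
CI = T_est +/- z * SE_est, so width = 2 * z * SE_est = 2 * 1.96 * 3.967182
Width = 15.5514

15.5514


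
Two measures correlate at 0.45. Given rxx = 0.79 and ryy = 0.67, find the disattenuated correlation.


r_corrected = rxy / sqrt(rxx * ryy)
= 0.45 / sqrt(0.79 * 0.67)
= 0.45 / sqrt(0.5293)
= 0.45 / 0.72753
r_corrected = 0.6185

0.6185


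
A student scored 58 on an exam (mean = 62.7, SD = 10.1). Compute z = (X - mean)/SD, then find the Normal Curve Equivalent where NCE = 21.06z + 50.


z = (X - mean) / SD = (58 - 62.7) / 10.1
z = -4.7 / 10.1
z = -0.4653
NCE = NCE = 21.06z + 50
Carry z at full precision (z = -4.7 / 10.1) into the conversion:
NCE = 21.06 * (-4.7 / 10.1) + 50 = -98.982 / 10.1 + 50
NCE = -9.8002 + 50
NCE = 40.1998

40.1998


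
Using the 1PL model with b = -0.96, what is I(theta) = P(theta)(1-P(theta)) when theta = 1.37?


P = 1/(1+exp(-(1.37--0.96))) = 0.9113
I = P*(1-P) = 0.9113 * 0.0887
I = 0.0808

0.0808


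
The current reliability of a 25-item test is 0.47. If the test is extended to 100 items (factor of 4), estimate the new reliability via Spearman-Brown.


r_new = (n * rxx) / (1 + (n-1) * rxx)
r_new = (4 * 0.47) / (1 + 3 * 0.47)
r_new = 1.88 / 2.41
r_new = 0.7801

0.7801


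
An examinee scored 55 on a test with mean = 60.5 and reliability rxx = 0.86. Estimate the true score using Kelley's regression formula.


T_est = rxx * X + (1 - rxx) * mean
T_est = 0.86 * 55 + 0.14 * 60.5
T_est = 47.3 + 8.47
T_est = 55.77

55.77


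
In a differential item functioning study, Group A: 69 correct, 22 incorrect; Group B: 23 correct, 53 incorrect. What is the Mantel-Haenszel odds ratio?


Odds_A = 69/22 = 3.1364
Odds_B = 23/53 = 0.434
OR = Odds_A / Odds_B = 3.1364 / 0.434
Exactly, OR = (69 * 53) / (22 * 23) = 3657 / 506
OR = 7.2273

7.2273


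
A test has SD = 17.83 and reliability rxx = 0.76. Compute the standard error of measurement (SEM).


SEM = SD * sqrt(1 - rxx)
SEM = 17.83 * sqrt(1 - 0.76)
SEM = 17.83 * sqrt(0.24) = 17.83 * 0.489898
SEM = 8.7349

8.7349


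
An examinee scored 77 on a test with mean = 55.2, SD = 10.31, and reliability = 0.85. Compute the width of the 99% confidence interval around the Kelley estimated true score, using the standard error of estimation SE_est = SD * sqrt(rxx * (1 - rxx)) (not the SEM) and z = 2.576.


True score estimate = 0.85*77 + 0.15*55.2 = 73.73
SE_est = SD * sqrt(rxx * (1 - rxx)) = 10.31 * sqrt(0.85 * 0.15) = 10.31 * sqrt(0.1275) = 3.681406
CI = T_est +/- z * SE_est, so width = 2 * z * SE_est = 2 * 2.576 * 3.681406
Width = 18.9666

18.9666


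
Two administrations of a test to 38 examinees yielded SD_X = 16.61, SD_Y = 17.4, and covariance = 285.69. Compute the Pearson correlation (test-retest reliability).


r = cov(X,Y) / (SD_X * SD_Y)
r = 285.69 / (16.61 * 17.4)
r = 285.69 / 289.014
r = 0.9885

0.9885


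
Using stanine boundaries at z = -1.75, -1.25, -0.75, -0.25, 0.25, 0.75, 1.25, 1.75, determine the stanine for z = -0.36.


Stanine boundaries: [-1.75, -1.25, -0.75, -0.25, 0.25, 0.75, 1.25, 1.75]
z = -0.36
Check each boundary:
  z >= -1.75 -> could be stanine 2
  z >= -1.25 -> could be stanine 3
  z >= -0.75 -> could be stanine 4
  z < -0.25
  z < 0.25
  z < 0.75
  z < 1.25
  z < 1.75
Highest qualifying boundary gives stanine = 4

4


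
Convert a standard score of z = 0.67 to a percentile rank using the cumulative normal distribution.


CDF(z) = 0.5 * (1 + erf(z/sqrt(2)))
erf(0.4738) = 0.4971
CDF = 0.7486
Percentile rank = 0.7486 * 100 = 74.86

74.86


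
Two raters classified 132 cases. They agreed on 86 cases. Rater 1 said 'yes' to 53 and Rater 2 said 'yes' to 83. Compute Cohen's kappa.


P_o = 86/132 = 0.651515
P_e = (53*83 + 79*49) / 17424 = 0.474633
kappa = (P_o - P_e) / (1 - P_e)
kappa = (0.651515 - 0.474633) / (1 - 0.474633)
kappa = 0.3367

0.3367


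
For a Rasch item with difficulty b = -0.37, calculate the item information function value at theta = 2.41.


P = 1/(1+exp(-(2.41--0.37))) = 0.9416
I = P*(1-P) = 0.9416 * 0.0584
I = 0.055

0.055


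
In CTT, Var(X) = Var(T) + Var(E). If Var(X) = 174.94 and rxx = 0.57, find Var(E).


var_true = rxx * var_obs = 0.57 * 174.94 = 99.7158
var_error = var_obs - var_true
var_error = 174.94 - 99.7158
var_error = 75.2242

75.2242


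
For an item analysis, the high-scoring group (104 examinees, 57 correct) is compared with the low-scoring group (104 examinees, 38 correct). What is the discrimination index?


p_upper = 57/104 = 0.5481
p_lower = 38/104 = 0.3654
D = 0.5481 - 0.3654 = 0.1827

0.1827


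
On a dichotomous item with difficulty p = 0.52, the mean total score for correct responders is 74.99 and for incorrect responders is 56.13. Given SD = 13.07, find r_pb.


q = 1 - p = 0.48
rpb = ((M1 - M0) / SD) * sqrt(p * q)
rpb = ((74.99 - 56.13) / 13.07) * sqrt(0.52 * 0.48)
rpb = 0.7209

0.7209


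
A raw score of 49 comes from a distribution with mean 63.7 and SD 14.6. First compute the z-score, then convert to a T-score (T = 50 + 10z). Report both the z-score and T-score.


z = (X - mean) / SD = (49 - 63.7) / 14.6
z = -14.7 / 14.6
z = -1.0068
T-score = T = 50 + 10z
Carry z at full precision (z = -14.7 / 14.6) into the conversion:
T-score = 50 + 10 * (-14.7 / 14.6) = 50 + -147 / 14.6
T-score = 50 + -10.0685
T-score = 39.9315

39.9315


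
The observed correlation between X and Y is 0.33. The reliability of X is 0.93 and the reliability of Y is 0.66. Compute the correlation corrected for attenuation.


r_corrected = rxy / sqrt(rxx * ryy)
= 0.33 / sqrt(0.93 * 0.66)
= 0.33 / sqrt(0.6138)
= 0.33 / 0.783454
r_corrected = 0.4212

0.4212


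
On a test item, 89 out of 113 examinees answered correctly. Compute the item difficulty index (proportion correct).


Item difficulty p = number correct / total examinees
p = 89 / 113
p = 0.7876

0.7876


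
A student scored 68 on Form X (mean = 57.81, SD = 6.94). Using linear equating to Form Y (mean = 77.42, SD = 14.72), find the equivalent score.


slope = SD_Y / SD_X = 14.72 / 6.94 ~ 2.121
intercept = mean_Y - slope * mean_X = 77.42 - (14.72 / 6.94) * 57.81 ~ -45.1972
Y = slope * X + intercept. To avoid rounding drift from the rounded slope/intercept, evaluate the equivalent form Y = mean_Y + SD_Y * (X - mean_X) / SD_X at full precision:
Y = 77.42 + 14.72 * (68 - 57.81) / 6.94
Y = 77.42 + 14.72 * 10.19 / 6.94
Y = 77.42 + 149.9968 / 6.94
Y = 77.42 + 21.6134
Y = 99.0334

99.0334


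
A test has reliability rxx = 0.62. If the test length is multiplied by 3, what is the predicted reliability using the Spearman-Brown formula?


r_new = (n * rxx) / (1 + (n-1) * rxx)
r_new = (3 * 0.62) / (1 + 2 * 0.62)
r_new = 1.86 / 2.24
r_new = 0.8304

0.8304


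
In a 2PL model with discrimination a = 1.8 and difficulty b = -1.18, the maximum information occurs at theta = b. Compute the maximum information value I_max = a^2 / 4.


For 2PL, max info at theta = b = -1.18
I_max = a^2 / 4 = 1.8^2 / 4
= 3.24 / 4
I_max = 0.81

0.81


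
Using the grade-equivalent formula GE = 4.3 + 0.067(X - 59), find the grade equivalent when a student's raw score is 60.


raw - median = 60 - 59 = 1
slope * diff = 0.067 * 1 = 0.067
GE = 4.3 + 0.067
GE = 4.367

4.367


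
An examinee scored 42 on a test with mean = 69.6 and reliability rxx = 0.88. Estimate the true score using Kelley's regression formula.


T_est = rxx * X + (1 - rxx) * mean
T_est = 0.88 * 42 + 0.12 * 69.6
T_est = 36.96 + 8.352
T_est = 45.312

45.312


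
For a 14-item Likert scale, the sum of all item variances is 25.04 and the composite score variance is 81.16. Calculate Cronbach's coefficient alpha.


alpha = (k/(k-1)) * (1 - sum(si^2)/s_total^2)
= (14/13) * (1 - 25.04/81.16)
alpha = 0.7447

0.7447


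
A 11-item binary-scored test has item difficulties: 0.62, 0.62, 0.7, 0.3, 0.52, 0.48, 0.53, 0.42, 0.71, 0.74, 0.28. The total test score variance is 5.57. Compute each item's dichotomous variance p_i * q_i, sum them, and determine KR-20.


For each item, compute p_i * q_i:
  Item 1: 0.62 * 0.38 = 0.2356
  Item 2: 0.62 * 0.38 = 0.2356
  Item 3: 0.7 * 0.3 = 0.21
  Item 4: 0.3 * 0.7 = 0.21
  Item 5: 0.52 * 0.48 = 0.2496
  Item 6: 0.48 * 0.52 = 0.2496
  Item 7: 0.53 * 0.47 = 0.2491
  Item 8: 0.42 * 0.58 = 0.2436
  Item 9: 0.71 * 0.29 = 0.2059
  Item 10: 0.74 * 0.26 = 0.1924
  Item 11: 0.28 * 0.72 = 0.2016
Sum(p_i * q_i) = 0.2356 + 0.2356 + 0.21 + 0.21 + 0.2496 + 0.2496 + 0.2491 + 0.2436 + 0.2059 + 0.1924 + 0.2016 = 2.483
KR-20 = (k/(k-1)) * (1 - Sum(p_i*q_i) / Var_total)
= (11/10) * (1 - 2.483/5.57)
= 1.1 * 0.5542
KR-20 = 0.6096

0.6096


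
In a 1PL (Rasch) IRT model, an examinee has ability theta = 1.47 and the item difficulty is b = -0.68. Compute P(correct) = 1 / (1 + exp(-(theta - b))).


theta - b = 1.47 - -0.68 = 2.15
exp(-(theta - b)) = exp(-2.15) = 0.1165
P = 1 / (1 + 0.1165)
P = 0.8957

0.8957


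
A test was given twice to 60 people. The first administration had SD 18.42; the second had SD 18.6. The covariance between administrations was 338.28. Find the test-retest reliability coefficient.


r = cov(X,Y) / (SD_X * SD_Y)
r = 338.28 / (18.42 * 18.6)
r = 338.28 / 342.612
r = 0.9874

0.9874


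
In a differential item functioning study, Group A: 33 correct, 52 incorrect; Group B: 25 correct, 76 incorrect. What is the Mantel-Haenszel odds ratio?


Odds_A = 33/52 = 0.6346
Odds_B = 25/76 = 0.3289
OR = Odds_A / Odds_B = 0.6346 / 0.3289
Exactly, OR = (33 * 76) / (52 * 25) = 2508 / 1300
OR = 1.9292

1.9292


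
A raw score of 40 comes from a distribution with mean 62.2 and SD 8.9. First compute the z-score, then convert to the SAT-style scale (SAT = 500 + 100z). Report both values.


z = (X - mean) / SD = (40 - 62.2) / 8.9
z = -22.2 / 8.9
z = -2.4944
SAT-scale = SAT = 500 + 100z
Carry z at full precision (z = -22.2 / 8.9) into the conversion:
SAT-scale = 500 + 100 * (-22.2 / 8.9) = 500 + -2220 / 8.9
SAT-scale = 500 + -249.4382
SAT-scale = 250.5618

250.5618


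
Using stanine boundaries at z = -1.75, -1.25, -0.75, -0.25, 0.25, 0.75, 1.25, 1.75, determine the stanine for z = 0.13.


Stanine boundaries: [-1.75, -1.25, -0.75, -0.25, 0.25, 0.75, 1.25, 1.75]
z = 0.13
Check each boundary:
  z >= -1.75 -> could be stanine 2
  z >= -1.25 -> could be stanine 3
  z >= -0.75 -> could be stanine 4
  z >= -0.25 -> could be stanine 5
  z < 0.25
  z < 0.75
  z < 1.25
  z < 1.75
Highest qualifying boundary gives stanine = 5

5


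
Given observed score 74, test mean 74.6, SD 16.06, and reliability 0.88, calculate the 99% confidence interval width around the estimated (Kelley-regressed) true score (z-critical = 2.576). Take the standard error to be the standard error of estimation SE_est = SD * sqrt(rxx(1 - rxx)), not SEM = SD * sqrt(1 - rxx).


True score estimate = 0.88*74 + 0.12*74.6 = 74.072
SE_est = SD * sqrt(rxx * (1 - rxx)) = 16.06 * sqrt(0.88 * 0.12) = 16.06 * sqrt(0.1056) = 5.218882
CI = T_est +/- z * SE_est, so width = 2 * z * SE_est = 2 * 2.576 * 5.218882
Width = 26.8877

26.8877


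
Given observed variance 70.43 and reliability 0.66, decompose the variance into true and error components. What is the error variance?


var_true = rxx * var_obs = 0.66 * 70.43 = 46.4838
var_error = var_obs - var_true
var_error = 70.43 - 46.4838
var_error = 23.9462

23.9462


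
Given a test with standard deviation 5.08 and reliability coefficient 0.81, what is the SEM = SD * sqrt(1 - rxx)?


SEM = SD * sqrt(1 - rxx)
SEM = 5.08 * sqrt(1 - 0.81)
SEM = 5.08 * sqrt(0.19) = 5.08 * 0.43589
SEM = 2.2143

2.2143


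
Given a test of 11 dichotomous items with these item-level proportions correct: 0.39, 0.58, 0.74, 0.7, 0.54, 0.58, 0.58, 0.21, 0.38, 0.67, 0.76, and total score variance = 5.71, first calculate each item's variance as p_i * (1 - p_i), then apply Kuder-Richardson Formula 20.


For each item, compute p_i * q_i:
  Item 1: 0.39 * 0.61 = 0.2379
  Item 2: 0.58 * 0.42 = 0.2436
  Item 3: 0.74 * 0.26 = 0.1924
  Item 4: 0.7 * 0.3 = 0.21
  Item 5: 0.54 * 0.46 = 0.2484
  Item 6: 0.58 * 0.42 = 0.2436
  Item 7: 0.58 * 0.42 = 0.2436
  Item 8: 0.21 * 0.79 = 0.1659
  Item 9: 0.38 * 0.62 = 0.2356
  Item 10: 0.67 * 0.33 = 0.2211
  Item 11: 0.76 * 0.24 = 0.1824
Sum(p_i * q_i) = 0.2379 + 0.2436 + 0.1924 + 0.21 + 0.2484 + 0.2436 + 0.2436 + 0.1659 + 0.2356 + 0.2211 + 0.1824 = 2.4245
KR-20 = (k/(k-1)) * (1 - Sum(p_i*q_i) / Var_total)
= (11/10) * (1 - 2.4245/5.71)
= 1.1 * 0.5754
KR-20 = 0.6329

0.6329


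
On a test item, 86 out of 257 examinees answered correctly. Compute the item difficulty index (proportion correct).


Item difficulty p = number correct / total examinees
p = 86 / 257
p = 0.3346

0.3346


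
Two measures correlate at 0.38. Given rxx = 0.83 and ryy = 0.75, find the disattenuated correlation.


r_corrected = rxy / sqrt(rxx * ryy)
= 0.38 / sqrt(0.83 * 0.75)
= 0.38 / sqrt(0.6225)
= 0.38 / 0.788987
r_corrected = 0.4816

0.4816


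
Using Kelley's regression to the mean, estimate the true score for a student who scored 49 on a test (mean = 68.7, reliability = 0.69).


T_est = rxx * X + (1 - rxx) * mean
T_est = 0.69 * 49 + 0.31 * 68.7
T_est = 33.81 + 21.297
T_est = 55.107

55.107


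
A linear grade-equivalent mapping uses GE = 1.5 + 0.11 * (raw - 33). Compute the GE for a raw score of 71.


raw - median = 71 - 33 = 38
slope * diff = 0.11 * 38 = 4.18
GE = 1.5 + 4.18
GE = 5.68

5.68


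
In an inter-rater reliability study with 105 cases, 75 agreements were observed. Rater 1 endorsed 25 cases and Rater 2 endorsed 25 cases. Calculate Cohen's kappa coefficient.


P_o = 75/105 = 0.714286
P_e = (25*25 + 80*80) / 11025 = 0.637188
kappa = (P_o - P_e) / (1 - P_e)
kappa = (0.714286 - 0.637188) / (1 - 0.637188)
kappa = 0.2125

0.2125


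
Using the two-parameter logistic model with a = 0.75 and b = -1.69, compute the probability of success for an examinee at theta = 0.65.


a*(theta - b) = 0.75 * (0.65 - -1.69) = 1.755
exp(-1.755) = 0.1729
P = 1 / (1 + 0.1729)
P = 0.8526

0.8526


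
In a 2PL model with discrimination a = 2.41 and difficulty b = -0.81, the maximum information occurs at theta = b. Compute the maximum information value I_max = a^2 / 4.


For 2PL, max info at theta = b = -0.81
I_max = a^2 / 4 = 2.41^2 / 4
= 5.8081 / 4
I_max = 1.452

1.452


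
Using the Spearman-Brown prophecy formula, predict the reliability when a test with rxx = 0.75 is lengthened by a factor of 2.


r_new = (n * rxx) / (1 + (n-1) * rxx)
r_new = (2 * 0.75) / (1 + 1 * 0.75)
r_new = 1.5 / 1.75
r_new = 0.8571

0.8571


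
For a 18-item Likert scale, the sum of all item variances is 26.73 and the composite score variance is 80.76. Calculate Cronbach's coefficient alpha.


alpha = (k/(k-1)) * (1 - sum(si^2)/s_total^2)
= (18/17) * (1 - 26.73/80.76)
alpha = 0.7084

0.7084


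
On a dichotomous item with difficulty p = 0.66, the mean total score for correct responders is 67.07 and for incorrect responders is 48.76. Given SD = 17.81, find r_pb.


q = 1 - p = 0.34
rpb = ((M1 - M0) / SD) * sqrt(p * q)
rpb = ((67.07 - 48.76) / 17.81) * sqrt(0.66 * 0.34)
rpb = 0.487

0.487


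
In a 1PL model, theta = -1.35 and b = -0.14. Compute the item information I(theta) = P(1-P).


P = 1/(1+exp(-(-1.35--0.14))) = 0.2297
I = P*(1-P) = 0.2297 * 0.7703
I = 0.1769

0.1769


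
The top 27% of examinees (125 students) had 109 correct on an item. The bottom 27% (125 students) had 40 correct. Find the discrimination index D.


p_upper = 109/125 = 0.872
p_lower = 40/125 = 0.32
D = 0.872 - 0.32 = 0.552

0.552
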